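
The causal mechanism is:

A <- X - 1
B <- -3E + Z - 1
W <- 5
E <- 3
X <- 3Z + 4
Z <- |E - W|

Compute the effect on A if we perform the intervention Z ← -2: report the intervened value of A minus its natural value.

-12

do(Z=-2) replaces the equation Z <- |E - W| with the constant Z = -2.
X = 3Z + 4  [with Z=-2]  = -2
A = X - 1  [with X=-2]  = -3
Without intervention: Z = |E - W|  [with E=3, W=5]  = 2; X = 3Z + 4  [with Z=2]  = 10; A = X - 1  [with X=10]  = 9.
Change = -3 − 9 = -12.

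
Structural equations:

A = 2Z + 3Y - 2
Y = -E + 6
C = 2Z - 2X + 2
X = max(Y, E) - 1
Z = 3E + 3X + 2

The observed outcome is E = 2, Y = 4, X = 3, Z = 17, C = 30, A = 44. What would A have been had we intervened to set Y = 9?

Under do(Y=9), the mechanism Y = -E + 6 is discarded; Y is fixed at 9.
X = max(Y, E) - 1  [with Y=9, E=2]  = 8
Z = 3E + 3X + 2  [with E=2, X=8]  = 32
A = 2Z + 3Y - 2  [with Z=32, Y=9]  = 89

89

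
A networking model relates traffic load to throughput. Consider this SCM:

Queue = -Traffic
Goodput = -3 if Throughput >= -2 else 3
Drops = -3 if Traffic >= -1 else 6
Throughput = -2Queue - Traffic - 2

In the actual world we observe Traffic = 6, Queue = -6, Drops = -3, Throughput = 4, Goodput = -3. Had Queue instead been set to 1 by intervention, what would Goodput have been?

3

do(Queue=1) replaces the equation Queue = -Traffic with the constant Queue = 1.
Throughput = -2Queue - Traffic - 2  [with Queue=1, Traffic=6]  = -10
Goodput = -3 if Throughput >= -2 else 3  [with Throughput=-10]  = 3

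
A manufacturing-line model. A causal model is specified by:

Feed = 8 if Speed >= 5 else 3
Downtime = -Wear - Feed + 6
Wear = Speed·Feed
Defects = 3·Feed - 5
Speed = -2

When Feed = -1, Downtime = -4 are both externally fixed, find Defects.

The joint intervention fixes Feed = -1, Downtime = -4, removing each variable's own equation.
Defects = 3·Feed - 5  [with Feed=-1]  = -8

-8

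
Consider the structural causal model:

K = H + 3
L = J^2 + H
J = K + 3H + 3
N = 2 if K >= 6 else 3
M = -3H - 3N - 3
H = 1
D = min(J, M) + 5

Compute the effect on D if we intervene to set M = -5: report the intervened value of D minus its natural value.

Intervening sets M = -5 and removes its equation (M = -3H - 3N - 3).
K = H + 3  [with H=1]  = 4
J = K + 3H + 3  [with K=4, H=1]  = 10
D = min(J, M) + 5  [with J=10, M=-5]  = 0
Without intervention: K = H + 3  [with H=1]  = 4; J = K + 3H + 3  [with K=4, H=1]  = 10; N = 2 if K >= 6 else 3  [with K=4]  = 3; M = -3H - 3N - 3  [with H=1, N=3]  = -15; D = min(J, M) + 5  [with J=10, M=-15]  = -10.
Change = 0 − (-10) = 10.

10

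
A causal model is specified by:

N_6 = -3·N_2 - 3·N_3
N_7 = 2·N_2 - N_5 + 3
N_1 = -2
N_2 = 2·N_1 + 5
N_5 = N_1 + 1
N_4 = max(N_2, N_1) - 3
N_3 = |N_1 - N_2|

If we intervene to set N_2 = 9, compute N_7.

22

Under do(N_2=9), the mechanism N_2 = 2·N_1 + 5 is discarded; N_2 is fixed at 9.
N_5 = N_1 + 1  [with N_1=-2]  = -1
N_7 = 2·N_2 - N_5 + 3  [with N_2=9, N_5=-1]  = 22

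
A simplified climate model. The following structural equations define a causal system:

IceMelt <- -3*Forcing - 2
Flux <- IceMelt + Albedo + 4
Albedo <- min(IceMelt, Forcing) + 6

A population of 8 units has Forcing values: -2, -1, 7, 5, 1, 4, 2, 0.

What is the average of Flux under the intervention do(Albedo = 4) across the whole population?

Every unit gets Albedo=4 under the intervention. Flux values become 12, 9, -15, -9, 3, -6, 0, 6; E[Flux|do(Albedo=4)] = 0.

0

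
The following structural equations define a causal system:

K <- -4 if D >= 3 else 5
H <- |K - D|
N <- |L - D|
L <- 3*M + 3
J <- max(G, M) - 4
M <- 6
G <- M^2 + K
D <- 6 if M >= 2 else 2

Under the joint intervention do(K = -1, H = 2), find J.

The joint intervention fixes K = -1, H = 2, removing each variable's own equation.
G = M^2 + K  [with M=6, K=-1]  = 35
J = max(G, M) - 4  [with G=35, M=6]  = 31

31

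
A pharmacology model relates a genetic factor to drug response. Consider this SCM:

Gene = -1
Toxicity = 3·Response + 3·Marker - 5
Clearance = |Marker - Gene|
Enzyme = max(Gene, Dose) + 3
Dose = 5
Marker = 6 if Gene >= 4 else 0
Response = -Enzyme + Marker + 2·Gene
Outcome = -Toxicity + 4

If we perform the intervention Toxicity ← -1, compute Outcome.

5

Intervening sets Toxicity = -1 and removes its equation (Toxicity = 3·Response + 3·Marker - 5).
Outcome = -Toxicity + 4  [with Toxicity=-1]  = 5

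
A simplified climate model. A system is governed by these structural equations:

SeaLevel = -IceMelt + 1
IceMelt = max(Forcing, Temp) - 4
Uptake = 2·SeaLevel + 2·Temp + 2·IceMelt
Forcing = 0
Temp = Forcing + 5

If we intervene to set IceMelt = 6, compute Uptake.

12

do(IceMelt=6) replaces the equation IceMelt = max(Forcing, Temp) - 4 with the constant IceMelt = 6.
Temp = Forcing + 5  [with Forcing=0]  = 5
SeaLevel = -IceMelt + 1  [with IceMelt=6]  = -5
Uptake = 2·SeaLevel + 2·Temp + 2·IceMelt  [with SeaLevel=-5, Temp=5, IceMelt=6]  = 12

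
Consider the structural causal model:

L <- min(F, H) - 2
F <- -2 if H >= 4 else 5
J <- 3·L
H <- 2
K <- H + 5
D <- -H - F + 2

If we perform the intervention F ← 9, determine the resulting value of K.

do(F=9) replaces the equation F <- -2 if H >= 4 else 5 with the constant F = 9.
Since K is not a descendant of the intervened variable, it is unaffected.
K = H + 5  [with H=2]  = 7

7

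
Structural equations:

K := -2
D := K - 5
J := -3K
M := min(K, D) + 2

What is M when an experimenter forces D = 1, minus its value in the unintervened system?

Under do(D=1), the mechanism D := K - 5 is discarded; D is fixed at 1.
M = min(K, D) + 2  [with K=-2, D=1]  = 0
Without intervention: D = K - 5  [with K=-2]  = -7; M = min(K, D) + 2  [with K=-2, D=-7]  = -5.
Change = 0 − (-5) = 5.

5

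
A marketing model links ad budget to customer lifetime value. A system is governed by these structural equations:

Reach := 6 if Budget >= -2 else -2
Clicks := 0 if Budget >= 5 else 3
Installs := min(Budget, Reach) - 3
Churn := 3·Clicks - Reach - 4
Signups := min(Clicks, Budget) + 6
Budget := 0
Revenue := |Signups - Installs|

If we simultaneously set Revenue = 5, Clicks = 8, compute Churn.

Setting Revenue = 5, Clicks = 8 by intervention discards those variables' equations.
Reach = 6 if Budget >= -2 else -2  [with Budget=0]  = 6
Churn = 3·Clicks - Reach - 4  [with Clicks=8, Reach=6]  = 14

14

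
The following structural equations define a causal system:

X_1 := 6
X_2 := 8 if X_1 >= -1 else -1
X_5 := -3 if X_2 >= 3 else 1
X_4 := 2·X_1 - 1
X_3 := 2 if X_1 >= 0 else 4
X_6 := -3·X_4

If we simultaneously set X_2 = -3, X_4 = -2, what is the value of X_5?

1

Setting X_2 = -3, X_4 = -2 by intervention discards those variables' equations.
X_5 = -3 if X_2 >= 3 else 1  [with X_2=-3]  = 1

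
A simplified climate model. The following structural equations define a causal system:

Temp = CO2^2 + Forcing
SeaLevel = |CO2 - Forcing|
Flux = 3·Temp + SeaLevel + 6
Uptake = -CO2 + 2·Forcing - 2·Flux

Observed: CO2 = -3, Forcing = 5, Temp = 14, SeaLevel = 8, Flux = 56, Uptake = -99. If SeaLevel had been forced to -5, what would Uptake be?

Under do(SeaLevel=-5), the mechanism SeaLevel = |CO2 - Forcing| is discarded; SeaLevel is fixed at -5.
Temp = CO2^2 + Forcing  [with CO2=-3, Forcing=5]  = 14
Flux = 3·Temp + SeaLevel + 6  [with Temp=14, SeaLevel=-5]  = 43
Uptake = -CO2 + 2·Forcing - 2·Flux  [with CO2=-3, Forcing=5, Flux=43]  = -73

-73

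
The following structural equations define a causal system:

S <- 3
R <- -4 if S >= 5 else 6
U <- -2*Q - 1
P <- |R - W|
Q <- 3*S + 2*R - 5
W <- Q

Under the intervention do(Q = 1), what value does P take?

The intervention breaks the incoming arrows to Q: Q <- 3*S + 2*R - 5 no longer applies, and Q = 1.
R = -4 if S >= 5 else 6  [with S=3]  = 6
W = Q  [with Q=1]  = 1
P = |R - W|  [with R=6, W=1]  = 5

5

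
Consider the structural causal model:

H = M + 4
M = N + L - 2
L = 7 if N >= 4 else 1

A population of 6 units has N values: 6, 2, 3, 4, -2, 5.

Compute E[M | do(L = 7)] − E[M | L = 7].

-2

Under do(L=7), L's equation is replaced by L=7 for every unit. Per-unit M: 11, 7, 8, 9, 3, 10. Mean = 8.
Observing L=7 restricts to units where L's equation naturally yields 7: N ∈ {6, 4, 5}. In that subpopulation M = 11, 9, 10, mean 10.
Difference = 8 − 10 = -2.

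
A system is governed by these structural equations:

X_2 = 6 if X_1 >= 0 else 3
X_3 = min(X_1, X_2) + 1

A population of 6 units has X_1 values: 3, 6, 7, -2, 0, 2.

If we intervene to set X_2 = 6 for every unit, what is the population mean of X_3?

3.5

do(X_2=6) breaks X_2's dependence on X_1. With X_2=6 fixed, X_3 across the units is 4, 7, 7, -1, 1, 3, mean 3.5.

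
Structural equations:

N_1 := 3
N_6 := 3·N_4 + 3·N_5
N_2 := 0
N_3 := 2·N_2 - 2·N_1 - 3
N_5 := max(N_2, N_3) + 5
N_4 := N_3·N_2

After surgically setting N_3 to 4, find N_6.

27

The intervention breaks the incoming arrows to N_3: N_3 := 2·N_2 - 2·N_1 - 3 no longer applies, and N_3 = 4.
N_4 = N_3·N_2  [with N_3=4, N_2=0]  = 0
N_5 = max(N_2, N_3) + 5  [with N_2=0, N_3=4]  = 9
N_6 = 3·N_4 + 3·N_5  [with N_4=0, N_5=9]  = 27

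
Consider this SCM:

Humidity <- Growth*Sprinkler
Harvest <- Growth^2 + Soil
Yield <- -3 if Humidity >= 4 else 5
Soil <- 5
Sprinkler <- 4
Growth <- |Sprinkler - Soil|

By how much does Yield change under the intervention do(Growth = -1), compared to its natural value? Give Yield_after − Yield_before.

8

do(Growth=-1) replaces the equation Growth <- |Sprinkler - Soil| with the constant Growth = -1.
Humidity = Growth*Sprinkler  [with Growth=-1, Sprinkler=4]  = -4
Yield = -3 if Humidity >= 4 else 5  [with Humidity=-4]  = 5
Without intervention: Growth = |Sprinkler - Soil|  [with Sprinkler=4, Soil=5]  = 1; Humidity = Growth*Sprinkler  [with Growth=1, Sprinkler=4]  = 4; Yield = -3 if Humidity >= 4 else 5  [with Humidity=4]  = -3.
Change = 5 − (-3) = 8.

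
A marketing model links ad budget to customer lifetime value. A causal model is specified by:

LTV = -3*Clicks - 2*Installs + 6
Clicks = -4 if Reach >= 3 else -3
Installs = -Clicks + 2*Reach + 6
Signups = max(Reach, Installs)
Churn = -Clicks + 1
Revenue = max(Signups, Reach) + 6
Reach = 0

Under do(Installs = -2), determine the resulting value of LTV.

19

The intervention breaks the incoming arrows to Installs: Installs = -Clicks + 2*Reach + 6 no longer applies, and Installs = -2.
Clicks = -4 if Reach >= 3 else -3  [with Reach=0]  = -3
LTV = -3*Clicks - 2*Installs + 6  [with Clicks=-3, Installs=-2]  = 19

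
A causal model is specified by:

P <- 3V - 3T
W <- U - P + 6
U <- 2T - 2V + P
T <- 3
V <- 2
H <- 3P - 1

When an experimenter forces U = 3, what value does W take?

Under do(U=3), the mechanism U <- 2T - 2V + P is discarded; U is fixed at 3.
P = 3V - 3T  [with V=2, T=3]  = -3
W = U - P + 6  [with U=3, P=-3]  = 12

12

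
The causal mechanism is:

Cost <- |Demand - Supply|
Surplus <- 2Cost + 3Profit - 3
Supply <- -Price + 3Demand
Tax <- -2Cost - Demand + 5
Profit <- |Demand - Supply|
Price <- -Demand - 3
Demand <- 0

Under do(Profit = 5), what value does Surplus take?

Intervening sets Profit = 5 and removes its equation (Profit <- |Demand - Supply|).
Price = -Demand - 3  [with Demand=0]  = -3
Supply = -Price + 3Demand  [with Price=-3, Demand=0]  = 3
Cost = |Demand - Supply|  [with Demand=0, Supply=3]  = 3
Surplus = 2Cost + 3Profit - 3  [with Cost=3, Profit=5]  = 18

18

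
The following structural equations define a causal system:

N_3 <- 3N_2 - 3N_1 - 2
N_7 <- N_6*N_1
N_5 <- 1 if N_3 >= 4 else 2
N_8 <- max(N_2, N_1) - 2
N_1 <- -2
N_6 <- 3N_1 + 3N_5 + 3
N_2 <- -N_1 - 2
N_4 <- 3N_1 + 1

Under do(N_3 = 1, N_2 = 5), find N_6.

3

Setting N_3 = 1, N_2 = 5 by intervention discards those variables' equations.
N_5 = 1 if N_3 >= 4 else 2  [with N_3=1]  = 2
N_6 = 3N_1 + 3N_5 + 3  [with N_1=-2, N_5=2]  = 3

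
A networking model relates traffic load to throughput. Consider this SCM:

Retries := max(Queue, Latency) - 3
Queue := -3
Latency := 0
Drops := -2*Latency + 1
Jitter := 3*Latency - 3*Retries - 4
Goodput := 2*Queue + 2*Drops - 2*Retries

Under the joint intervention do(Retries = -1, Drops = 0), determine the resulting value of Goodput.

The joint intervention fixes Retries = -1, Drops = 0, removing each variable's own equation.
Goodput = 2*Queue + 2*Drops - 2*Retries  [with Queue=-3, Drops=0, Retries=-1]  = -4

-4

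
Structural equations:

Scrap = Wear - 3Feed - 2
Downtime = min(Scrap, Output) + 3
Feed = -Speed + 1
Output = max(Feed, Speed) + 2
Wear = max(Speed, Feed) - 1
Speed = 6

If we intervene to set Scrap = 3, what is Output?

Intervening sets Scrap = 3 and removes its equation (Scrap = Wear - 3Feed - 2).
No directed path runs from Scrap to Output, so Output keeps its natural value.
Feed = -Speed + 1  [with Speed=6]  = -5
Output = max(Feed, Speed) + 2  [with Feed=-5, Speed=6]  = 8

8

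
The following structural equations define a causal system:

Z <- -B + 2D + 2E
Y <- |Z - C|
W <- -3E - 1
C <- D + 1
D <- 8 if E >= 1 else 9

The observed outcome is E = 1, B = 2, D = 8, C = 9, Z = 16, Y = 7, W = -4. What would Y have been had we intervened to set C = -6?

Under do(C=-6), the mechanism C <- D + 1 is discarded; C is fixed at -6.
D = 8 if E >= 1 else 9  [with E=1]  = 8
Z = -B + 2D + 2E  [with B=2, D=8, E=1]  = 16
Y = |Z - C|  [with Z=16, C=-6]  = 22

22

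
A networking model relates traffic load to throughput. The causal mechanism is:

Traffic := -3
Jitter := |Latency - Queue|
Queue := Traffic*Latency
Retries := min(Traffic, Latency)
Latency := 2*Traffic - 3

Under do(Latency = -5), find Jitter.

do(Latency=-5) replaces the equation Latency := 2*Traffic - 3 with the constant Latency = -5.
Queue = Traffic*Latency  [with Traffic=-3, Latency=-5]  = 15
Jitter = |Latency - Queue|  [with Latency=-5, Queue=15]  = 20

20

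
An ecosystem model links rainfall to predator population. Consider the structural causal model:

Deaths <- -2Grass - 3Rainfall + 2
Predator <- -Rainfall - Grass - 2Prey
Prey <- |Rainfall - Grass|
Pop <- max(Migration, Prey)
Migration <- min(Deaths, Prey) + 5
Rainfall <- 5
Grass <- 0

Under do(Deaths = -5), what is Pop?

5

Under do(Deaths=-5), the mechanism Deaths <- -2Grass - 3Rainfall + 2 is discarded; Deaths is fixed at -5.
Prey = |Rainfall - Grass|  [with Rainfall=5, Grass=0]  = 5
Migration = min(Deaths, Prey) + 5  [with Deaths=-5, Prey=5]  = 0
Pop = max(Migration, Prey)  [with Migration=0, Prey=5]  = 5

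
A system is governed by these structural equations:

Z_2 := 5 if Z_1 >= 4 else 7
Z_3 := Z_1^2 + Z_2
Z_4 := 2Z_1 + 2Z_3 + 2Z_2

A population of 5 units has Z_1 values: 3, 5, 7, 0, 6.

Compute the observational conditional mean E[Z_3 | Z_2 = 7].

E[Z_3|Z_2=7] averages over only the 2 units with Z_2=7 (Z_1 = 3, 0): Z_3 = 16, 7, mean 11.5.

11.5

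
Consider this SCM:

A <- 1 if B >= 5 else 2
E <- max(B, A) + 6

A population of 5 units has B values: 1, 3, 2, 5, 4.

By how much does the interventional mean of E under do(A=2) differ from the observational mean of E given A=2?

The intervention sets A=2 in all 5 units regardless of B. Recomputing E per unit gives 8, 9, 8, 11, 10; average 9.2.
E[E|A=2] averages over only the 4 units with A=2 (B = 1, 3, 2, 4): E = 8, 9, 8, 10, mean 8.75.
Difference = 9.2 − 8.75 = 0.45.

0.45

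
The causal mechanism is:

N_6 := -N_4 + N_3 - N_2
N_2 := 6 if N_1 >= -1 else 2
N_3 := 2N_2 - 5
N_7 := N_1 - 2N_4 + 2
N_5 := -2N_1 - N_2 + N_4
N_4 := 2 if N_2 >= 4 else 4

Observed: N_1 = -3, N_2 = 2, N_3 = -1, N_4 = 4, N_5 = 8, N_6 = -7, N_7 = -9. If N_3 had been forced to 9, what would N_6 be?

3

The intervention breaks the incoming arrows to N_3: N_3 := 2N_2 - 5 no longer applies, and N_3 = 9.
N_2 = 6 if N_1 >= -1 else 2  [with N_1=-3]  = 2
N_4 = 2 if N_2 >= 4 else 4  [with N_2=2]  = 4
N_6 = -N_4 + N_3 - N_2  [with N_4=4, N_3=9, N_2=2]  = 3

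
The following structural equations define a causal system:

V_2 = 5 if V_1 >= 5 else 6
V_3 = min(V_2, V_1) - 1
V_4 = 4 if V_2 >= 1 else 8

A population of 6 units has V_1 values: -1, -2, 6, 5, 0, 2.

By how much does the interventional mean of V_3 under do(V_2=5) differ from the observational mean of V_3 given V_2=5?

do(V_2=5) breaks V_2's dependence on V_1. With V_2=5 fixed, V_3 across the units is -2, -3, 4, 4, -1, 1, mean 0.5.
Conditioning on V_2=5 selects the 2 unit(s) with V_1 ∈ {6, 5}. Their V_3 values: 4, 4. Mean = 4.
Difference = 0.5 − 4 = -3.5.

-3.5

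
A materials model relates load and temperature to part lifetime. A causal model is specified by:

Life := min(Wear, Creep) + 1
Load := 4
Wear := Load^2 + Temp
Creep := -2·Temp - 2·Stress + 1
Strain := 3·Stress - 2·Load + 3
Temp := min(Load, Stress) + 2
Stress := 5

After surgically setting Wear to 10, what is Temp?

6

do(Wear=10) replaces the equation Wear := Load^2 + Temp with the constant Wear = 10.
No directed path runs from Wear to Temp, so Temp keeps its natural value.
Temp = min(Load, Stress) + 2  [with Load=4, Stress=5]  = 6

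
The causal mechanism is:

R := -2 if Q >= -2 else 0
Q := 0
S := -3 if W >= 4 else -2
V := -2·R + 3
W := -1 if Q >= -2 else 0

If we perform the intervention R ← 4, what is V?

do(R=4) replaces the equation R := -2 if Q >= -2 else 0 with the constant R = 4.
V = -2·R + 3  [with R=4]  = -5

-5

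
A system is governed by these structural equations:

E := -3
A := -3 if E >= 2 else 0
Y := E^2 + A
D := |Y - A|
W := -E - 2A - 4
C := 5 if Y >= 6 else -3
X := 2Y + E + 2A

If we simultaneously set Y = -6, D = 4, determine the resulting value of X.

Under do(Y = -6, D = 4), each intervened variable's structural equation is replaced by its fixed value.
A = -3 if E >= 2 else 0  [with E=-3]  = 0
X = 2Y + E + 2A  [with Y=-6, E=-3, A=0]  = -15

-15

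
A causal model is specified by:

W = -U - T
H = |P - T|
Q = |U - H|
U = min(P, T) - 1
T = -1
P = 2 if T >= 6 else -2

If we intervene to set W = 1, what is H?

1

The intervention breaks the incoming arrows to W: W = -U - T no longer applies, and W = 1.
Since H is not a descendant of the intervened variable, it is unaffected.
P = 2 if T >= 6 else -2  [with T=-1]  = -2
H = |P - T|  [with P=-2, T=-1]  = 1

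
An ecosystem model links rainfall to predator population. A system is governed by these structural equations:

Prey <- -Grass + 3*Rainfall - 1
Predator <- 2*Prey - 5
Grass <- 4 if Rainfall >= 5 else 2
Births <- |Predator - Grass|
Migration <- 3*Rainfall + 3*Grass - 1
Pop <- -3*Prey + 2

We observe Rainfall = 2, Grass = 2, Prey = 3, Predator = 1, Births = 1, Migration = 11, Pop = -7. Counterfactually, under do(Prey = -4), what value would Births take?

do(Prey=-4) replaces the equation Prey <- -Grass + 3*Rainfall - 1 with the constant Prey = -4.
Grass = 4 if Rainfall >= 5 else 2  [with Rainfall=2]  = 2
Predator = 2*Prey - 5  [with Prey=-4]  = -13
Births = |Predator - Grass|  [with Predator=-13, Grass=2]  = 15

15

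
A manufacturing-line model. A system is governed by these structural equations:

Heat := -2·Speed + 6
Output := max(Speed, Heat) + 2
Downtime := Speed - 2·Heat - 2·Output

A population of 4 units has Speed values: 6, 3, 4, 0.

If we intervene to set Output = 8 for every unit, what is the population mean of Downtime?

do(Output=8) breaks Output's dependence on Speed. With Output=8 fixed, Downtime across the units is 2, -13, -8, -28, mean -11.75.

-11.75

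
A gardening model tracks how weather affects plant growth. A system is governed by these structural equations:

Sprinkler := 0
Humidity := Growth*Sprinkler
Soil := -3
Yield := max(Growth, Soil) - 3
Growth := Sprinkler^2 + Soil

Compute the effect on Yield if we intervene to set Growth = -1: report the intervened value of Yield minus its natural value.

do(Growth=-1) replaces the equation Growth := Sprinkler^2 + Soil with the constant Growth = -1.
Yield = max(Growth, Soil) - 3  [with Growth=-1, Soil=-3]  = -4
Without intervention: Growth = Sprinkler^2 + Soil  [with Sprinkler=0, Soil=-3]  = -3; Yield = max(Growth, Soil) - 3  [with Growth=-3, Soil=-3]  = -6.
Change = -4 − (-6) = 2.

2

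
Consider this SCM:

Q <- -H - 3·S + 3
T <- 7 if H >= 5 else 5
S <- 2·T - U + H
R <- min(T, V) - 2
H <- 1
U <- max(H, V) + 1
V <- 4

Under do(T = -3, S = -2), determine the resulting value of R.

-5

Setting T = -3, S = -2 by intervention discards those variables' equations.
R = min(T, V) - 2  [with T=-3, V=4]  = -5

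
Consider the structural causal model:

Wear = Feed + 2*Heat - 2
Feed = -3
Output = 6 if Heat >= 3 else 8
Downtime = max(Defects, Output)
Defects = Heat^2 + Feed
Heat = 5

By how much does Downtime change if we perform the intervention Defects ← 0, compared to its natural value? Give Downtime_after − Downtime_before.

Under do(Defects=0), the mechanism Defects = Heat^2 + Feed is discarded; Defects is fixed at 0.
Output = 6 if Heat >= 3 else 8  [with Heat=5]  = 6
Downtime = max(Defects, Output)  [with Defects=0, Output=6]  = 6
Without intervention: Defects = Heat^2 + Feed  [with Heat=5, Feed=-3]  = 22; Output = 6 if Heat >= 3 else 8  [with Heat=5]  = 6; Downtime = max(Defects, Output)  [with Defects=22, Output=6]  = 22.
Change = 6 − 22 = -16.

-16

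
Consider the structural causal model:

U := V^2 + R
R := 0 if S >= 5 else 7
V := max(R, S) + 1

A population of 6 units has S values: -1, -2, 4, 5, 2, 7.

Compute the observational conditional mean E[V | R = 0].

Observing R=0 restricts to units where R's equation naturally yields 0: S ∈ {5, 7}. In that subpopulation V = 6, 8, mean 7.

7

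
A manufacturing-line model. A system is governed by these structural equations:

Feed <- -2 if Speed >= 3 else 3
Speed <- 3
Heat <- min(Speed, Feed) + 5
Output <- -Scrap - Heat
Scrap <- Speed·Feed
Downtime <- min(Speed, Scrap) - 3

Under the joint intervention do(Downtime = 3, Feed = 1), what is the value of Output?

-9

The joint intervention fixes Downtime = 3, Feed = 1, removing each variable's own equation.
Heat = min(Speed, Feed) + 5  [with Speed=3, Feed=1]  = 6
Scrap = Speed·Feed  [with Speed=3, Feed=1]  = 3
Output = -Scrap - Heat  [with Scrap=3, Heat=6]  = -9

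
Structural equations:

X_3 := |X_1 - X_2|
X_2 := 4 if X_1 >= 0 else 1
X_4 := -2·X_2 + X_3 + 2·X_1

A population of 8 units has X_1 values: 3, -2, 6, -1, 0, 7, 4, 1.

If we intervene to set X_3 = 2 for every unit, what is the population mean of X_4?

0

Under do(X_3=2), X_3's equation is replaced by X_3=2 for every unit. Per-unit X_4: 0, -4, 6, -2, -6, 8, 2, -4. Mean = 0.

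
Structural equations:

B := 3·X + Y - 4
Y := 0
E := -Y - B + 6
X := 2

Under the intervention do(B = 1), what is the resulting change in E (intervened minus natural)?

The intervention breaks the incoming arrows to B: B := 3·X + Y - 4 no longer applies, and B = 1.
E = -Y - B + 6  [with Y=0, B=1]  = 5
Without intervention: B = 3·X + Y - 4  [with X=2, Y=0]  = 2; E = -Y - B + 6  [with Y=0, B=2]  = 4.
Change = 5 − 4 = 1.

1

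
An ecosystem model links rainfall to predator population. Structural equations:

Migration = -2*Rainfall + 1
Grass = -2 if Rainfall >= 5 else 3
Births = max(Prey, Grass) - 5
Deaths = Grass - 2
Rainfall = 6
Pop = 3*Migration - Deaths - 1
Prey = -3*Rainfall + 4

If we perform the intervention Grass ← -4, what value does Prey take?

The intervention breaks the incoming arrows to Grass: Grass = -2 if Rainfall >= 5 else 3 no longer applies, and Grass = -4.
Since Prey is not a descendant of the intervened variable, it is unaffected.
Prey = -3*Rainfall + 4  [with Rainfall=6]  = -14

-14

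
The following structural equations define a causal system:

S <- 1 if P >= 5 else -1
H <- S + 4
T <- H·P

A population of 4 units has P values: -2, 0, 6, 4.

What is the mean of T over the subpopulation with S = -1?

2

Observing S=-1 restricts to units where S's equation naturally yields -1: P ∈ {-2, 0, 4}. In that subpopulation T = -6, 0, 12, mean 2.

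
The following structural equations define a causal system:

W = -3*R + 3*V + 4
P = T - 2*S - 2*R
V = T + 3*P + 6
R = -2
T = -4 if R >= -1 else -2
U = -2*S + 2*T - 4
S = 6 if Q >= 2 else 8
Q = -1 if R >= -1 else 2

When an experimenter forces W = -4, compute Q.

Under do(W=-4), the mechanism W = -3*R + 3*V + 4 is discarded; W is fixed at -4.
No directed path runs from W to Q, so Q keeps its natural value.
Q = -1 if R >= -1 else 2  [with R=-2]  = 2

2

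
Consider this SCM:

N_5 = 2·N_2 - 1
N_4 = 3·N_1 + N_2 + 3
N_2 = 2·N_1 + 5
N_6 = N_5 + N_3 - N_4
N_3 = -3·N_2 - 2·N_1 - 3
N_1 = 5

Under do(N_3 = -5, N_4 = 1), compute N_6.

Setting N_3 = -5, N_4 = 1 by intervention discards those variables' equations.
N_2 = 2·N_1 + 5  [with N_1=5]  = 15
N_5 = 2·N_2 - 1  [with N_2=15]  = 29
N_6 = N_5 + N_3 - N_4  [with N_5=29, N_3=-5, N_4=1]  = 23

23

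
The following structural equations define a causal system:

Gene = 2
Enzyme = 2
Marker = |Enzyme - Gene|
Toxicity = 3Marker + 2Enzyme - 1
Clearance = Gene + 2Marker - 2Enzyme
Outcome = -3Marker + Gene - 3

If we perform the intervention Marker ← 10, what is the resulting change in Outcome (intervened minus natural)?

-30

The intervention breaks the incoming arrows to Marker: Marker = |Enzyme - Gene| no longer applies, and Marker = 10.
Outcome = -3Marker + Gene - 3  [with Marker=10, Gene=2]  = -31
Without intervention: Marker = |Enzyme - Gene|  [with Enzyme=2, Gene=2]  = 0; Outcome = -3Marker + Gene - 3  [with Marker=0, Gene=2]  = -1.
Change = -31 − (-1) = -30.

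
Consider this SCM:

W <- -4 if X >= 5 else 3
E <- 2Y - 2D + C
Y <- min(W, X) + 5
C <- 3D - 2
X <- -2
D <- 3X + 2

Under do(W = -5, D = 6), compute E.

Under do(W = -5, D = 6), each intervened variable's structural equation is replaced by its fixed value.
Y = min(W, X) + 5  [with W=-5, X=-2]  = 0
C = 3D - 2  [with D=6]  = 16
E = 2Y - 2D + C  [with Y=0, D=6, C=16]  = 4

4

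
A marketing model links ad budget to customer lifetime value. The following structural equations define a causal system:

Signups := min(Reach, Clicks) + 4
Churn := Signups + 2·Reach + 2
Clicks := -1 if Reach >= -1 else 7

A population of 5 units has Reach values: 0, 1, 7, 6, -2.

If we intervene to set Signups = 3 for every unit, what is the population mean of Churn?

do(Signups=3) breaks Signups's dependence on Reach. With Signups=3 fixed, Churn across the units is 5, 7, 19, 17, 1, mean 9.8.

9.8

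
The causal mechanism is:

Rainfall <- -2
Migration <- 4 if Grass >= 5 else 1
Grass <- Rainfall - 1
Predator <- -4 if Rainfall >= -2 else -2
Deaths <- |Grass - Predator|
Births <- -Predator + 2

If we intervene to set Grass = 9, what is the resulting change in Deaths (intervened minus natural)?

12

do(Grass=9) replaces the equation Grass <- Rainfall - 1 with the constant Grass = 9.
Predator = -4 if Rainfall >= -2 else -2  [with Rainfall=-2]  = -4
Deaths = |Grass - Predator|  [with Grass=9, Predator=-4]  = 13
Without intervention: Grass = Rainfall - 1  [with Rainfall=-2]  = -3; Predator = -4 if Rainfall >= -2 else -2  [with Rainfall=-2]  = -4; Deaths = |Grass - Predator|  [with Grass=-3, Predator=-4]  = 1.
Change = 13 − 1 = 12.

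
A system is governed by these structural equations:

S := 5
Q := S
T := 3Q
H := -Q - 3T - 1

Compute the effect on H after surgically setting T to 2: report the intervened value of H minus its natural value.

39

The intervention breaks the incoming arrows to T: T := 3Q no longer applies, and T = 2.
Q = S  [with S=5]  = 5
H = -Q - 3T - 1  [with Q=5, T=2]  = -12
Without intervention: Q = S  [with S=5]  = 5; T = 3Q  [with Q=5]  = 15; H = -Q - 3T - 1  [with Q=5, T=15]  = -51.
Change = -12 − (-51) = 39.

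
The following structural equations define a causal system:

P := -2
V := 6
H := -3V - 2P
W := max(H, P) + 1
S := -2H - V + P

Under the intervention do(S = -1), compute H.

-14

Under do(S=-1), the mechanism S := -2H - V + P is discarded; S is fixed at -1.
Since H is not a descendant of the intervened variable, it is unaffected.
H = -3V - 2P  [with V=6, P=-2]  = -14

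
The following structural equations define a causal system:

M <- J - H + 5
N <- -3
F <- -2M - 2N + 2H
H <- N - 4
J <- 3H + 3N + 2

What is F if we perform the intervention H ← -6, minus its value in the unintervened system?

do(H=-6) replaces the equation H <- N - 4 with the constant H = -6.
J = 3H + 3N + 2  [with H=-6, N=-3]  = -25
M = J - H + 5  [with J=-25, H=-6]  = -14
F = -2M - 2N + 2H  [with M=-14, N=-3, H=-6]  = 22
Without intervention: H = N - 4  [with N=-3]  = -7; J = 3H + 3N + 2  [with H=-7, N=-3]  = -28; M = J - H + 5  [with J=-28, H=-7]  = -16; F = -2M - 2N + 2H  [with M=-16, N=-3, H=-7]  = 24.
Change = 22 − 24 = -2.

-2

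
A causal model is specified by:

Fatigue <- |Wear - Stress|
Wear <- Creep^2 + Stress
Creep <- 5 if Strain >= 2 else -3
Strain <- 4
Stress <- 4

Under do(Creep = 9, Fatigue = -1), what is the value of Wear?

85

The joint intervention fixes Creep = 9, Fatigue = -1, removing each variable's own equation.
Wear = Creep^2 + Stress  [with Creep=9, Stress=4]  = 85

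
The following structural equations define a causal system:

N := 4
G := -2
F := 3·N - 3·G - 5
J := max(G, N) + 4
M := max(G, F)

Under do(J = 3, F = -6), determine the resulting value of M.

-2

Setting J = 3, F = -6 by intervention discards those variables' equations.
M = max(G, F)  [with G=-2, F=-6]  = -2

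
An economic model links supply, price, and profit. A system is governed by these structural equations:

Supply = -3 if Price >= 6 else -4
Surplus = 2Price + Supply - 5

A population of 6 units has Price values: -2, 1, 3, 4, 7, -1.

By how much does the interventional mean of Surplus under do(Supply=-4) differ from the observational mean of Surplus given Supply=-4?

Every unit gets Supply=-4 under the intervention. Surplus values become -13, -7, -3, -1, 5, -11; E[Surplus|do(Supply=-4)] = -5.
Observing Supply=-4 restricts to units where Supply's equation naturally yields -4: Price ∈ {-2, 1, 3, 4, -1}. In that subpopulation Surplus = -13, -7, -3, -1, -11, mean -7.
Difference = -5 − (-7) = 2.

2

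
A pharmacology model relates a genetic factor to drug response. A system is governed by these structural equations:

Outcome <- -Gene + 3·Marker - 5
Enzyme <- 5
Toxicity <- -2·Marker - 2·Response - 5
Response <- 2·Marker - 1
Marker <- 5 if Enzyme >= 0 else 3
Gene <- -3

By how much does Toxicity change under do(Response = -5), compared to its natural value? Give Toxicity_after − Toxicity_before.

Intervening sets Response = -5 and removes its equation (Response <- 2·Marker - 1).
Marker = 5 if Enzyme >= 0 else 3  [with Enzyme=5]  = 5
Toxicity = -2·Marker - 2·Response - 5  [with Marker=5, Response=-5]  = -5
Without intervention: Marker = 5 if Enzyme >= 0 else 3  [with Enzyme=5]  = 5; Response = 2·Marker - 1  [with Marker=5]  = 9; Toxicity = -2·Marker - 2·Response - 5  [with Marker=5, Response=9]  = -33.
Change = -5 − (-33) = 28.

28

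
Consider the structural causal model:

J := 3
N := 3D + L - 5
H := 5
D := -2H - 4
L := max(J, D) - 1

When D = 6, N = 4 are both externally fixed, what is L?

5

The joint intervention fixes D = 6, N = 4, removing each variable's own equation.
L = max(J, D) - 1  [with J=3, D=6]  = 5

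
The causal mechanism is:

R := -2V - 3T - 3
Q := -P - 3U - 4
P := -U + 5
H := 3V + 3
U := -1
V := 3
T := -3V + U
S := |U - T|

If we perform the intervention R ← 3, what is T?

-10

Under do(R=3), the mechanism R := -2V - 3T - 3 is discarded; R is fixed at 3.
Since T is not a descendant of the intervened variable, it is unaffected.
T = -3V + U  [with V=3, U=-1]  = -10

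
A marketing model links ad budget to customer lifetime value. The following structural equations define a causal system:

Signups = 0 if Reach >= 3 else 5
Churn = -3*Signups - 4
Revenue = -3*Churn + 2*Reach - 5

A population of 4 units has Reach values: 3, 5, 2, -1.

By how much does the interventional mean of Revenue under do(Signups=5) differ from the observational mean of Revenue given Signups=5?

3.5

do(Signups=5) breaks Signups's dependence on Reach. With Signups=5 fixed, Revenue across the units is 58, 62, 56, 50, mean 56.5.
Observing Signups=5 restricts to units where Signups's equation naturally yields 5: Reach ∈ {2, -1}. In that subpopulation Revenue = 56, 50, mean 53.
Difference = 56.5 − 53 = 3.5.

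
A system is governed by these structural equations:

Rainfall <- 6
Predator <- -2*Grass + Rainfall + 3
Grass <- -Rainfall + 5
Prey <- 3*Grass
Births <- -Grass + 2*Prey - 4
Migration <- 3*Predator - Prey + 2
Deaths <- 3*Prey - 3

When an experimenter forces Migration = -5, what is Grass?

Under do(Migration=-5), the mechanism Migration <- 3*Predator - Prey + 2 is discarded; Migration is fixed at -5.
Grass is not downstream of the intervention, so its value is determined by the original equations.
Grass = -Rainfall + 5  [with Rainfall=6]  = -1

-1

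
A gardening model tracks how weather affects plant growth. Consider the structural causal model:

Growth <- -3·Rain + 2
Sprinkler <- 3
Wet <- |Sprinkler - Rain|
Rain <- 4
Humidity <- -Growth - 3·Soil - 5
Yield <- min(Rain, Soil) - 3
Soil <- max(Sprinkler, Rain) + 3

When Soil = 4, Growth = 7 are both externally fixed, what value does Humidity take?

Setting Soil = 4, Growth = 7 by intervention discards those variables' equations.
Humidity = -Growth - 3·Soil - 5  [with Growth=7, Soil=4]  = -24

-24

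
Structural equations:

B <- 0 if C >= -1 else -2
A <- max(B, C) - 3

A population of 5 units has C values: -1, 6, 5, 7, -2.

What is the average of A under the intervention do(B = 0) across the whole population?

0.6

Every unit gets B=0 under the intervention. A values become -3, 3, 2, 4, -3; E[A|do(B=0)] = 0.6.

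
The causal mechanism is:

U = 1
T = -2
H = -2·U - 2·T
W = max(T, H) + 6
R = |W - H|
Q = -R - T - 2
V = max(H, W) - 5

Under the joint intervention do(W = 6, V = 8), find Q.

-4

The joint intervention fixes W = 6, V = 8, removing each variable's own equation.
H = -2·U - 2·T  [with U=1, T=-2]  = 2
R = |W - H|  [with W=6, H=2]  = 4
Q = -R - T - 2  [with R=4, T=-2]  = -4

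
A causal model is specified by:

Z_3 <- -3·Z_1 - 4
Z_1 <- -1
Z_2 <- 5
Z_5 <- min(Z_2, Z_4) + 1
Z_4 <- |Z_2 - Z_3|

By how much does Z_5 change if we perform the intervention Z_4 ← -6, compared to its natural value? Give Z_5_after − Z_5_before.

-11

Intervening sets Z_4 = -6 and removes its equation (Z_4 <- |Z_2 - Z_3|).
Z_5 = min(Z_2, Z_4) + 1  [with Z_2=5, Z_4=-6]  = -5
Without intervention: Z_3 = -3·Z_1 - 4  [with Z_1=-1]  = -1; Z_4 = |Z_2 - Z_3|  [with Z_2=5, Z_3=-1]  = 6; Z_5 = min(Z_2, Z_4) + 1  [with Z_2=5, Z_4=6]  = 6.
Change = -5 − 6 = -11.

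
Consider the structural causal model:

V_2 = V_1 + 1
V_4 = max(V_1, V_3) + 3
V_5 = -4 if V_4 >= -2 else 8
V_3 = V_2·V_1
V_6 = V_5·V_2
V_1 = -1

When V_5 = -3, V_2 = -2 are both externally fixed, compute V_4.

5

Setting V_5 = -3, V_2 = -2 by intervention discards those variables' equations.
V_3 = V_2·V_1  [with V_2=-2, V_1=-1]  = 2
V_4 = max(V_1, V_3) + 3  [with V_1=-1, V_3=2]  = 5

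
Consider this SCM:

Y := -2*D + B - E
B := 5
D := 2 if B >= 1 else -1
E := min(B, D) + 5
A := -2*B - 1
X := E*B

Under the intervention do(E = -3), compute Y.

4

The intervention breaks the incoming arrows to E: E := min(B, D) + 5 no longer applies, and E = -3.
D = 2 if B >= 1 else -1  [with B=5]  = 2
Y = -2*D + B - E  [with D=2, B=5, E=-3]  = 4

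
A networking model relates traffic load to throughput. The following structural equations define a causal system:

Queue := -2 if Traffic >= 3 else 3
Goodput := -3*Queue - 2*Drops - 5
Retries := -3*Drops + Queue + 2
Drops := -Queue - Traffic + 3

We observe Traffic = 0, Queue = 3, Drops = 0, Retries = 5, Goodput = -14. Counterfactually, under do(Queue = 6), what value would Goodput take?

-17

do(Queue=6) replaces the equation Queue := -2 if Traffic >= 3 else 3 with the constant Queue = 6.
Drops = -Queue - Traffic + 3  [with Queue=6, Traffic=0]  = -3
Goodput = -3*Queue - 2*Drops - 5  [with Queue=6, Drops=-3]  = -17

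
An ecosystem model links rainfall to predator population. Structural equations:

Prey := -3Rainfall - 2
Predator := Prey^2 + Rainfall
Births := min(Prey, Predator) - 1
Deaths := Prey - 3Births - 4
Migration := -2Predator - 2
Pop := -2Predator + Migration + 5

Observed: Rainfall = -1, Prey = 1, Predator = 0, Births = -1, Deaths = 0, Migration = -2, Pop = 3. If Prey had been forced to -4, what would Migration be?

Under do(Prey=-4), the mechanism Prey := -3Rainfall - 2 is discarded; Prey is fixed at -4.
Predator = Prey^2 + Rainfall  [with Prey=-4, Rainfall=-1]  = 15
Migration = -2Predator - 2  [with Predator=15]  = -32

-32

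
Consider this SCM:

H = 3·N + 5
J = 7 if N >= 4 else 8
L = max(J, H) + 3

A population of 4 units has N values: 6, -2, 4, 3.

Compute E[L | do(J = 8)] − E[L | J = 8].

Every unit gets J=8 under the intervention. L values become 26, 11, 20, 17; E[L|do(J=8)] = 18.5.
E[L|J=8] averages over only the 2 units with J=8 (N = -2, 3): L = 11, 17, mean 14.
Difference = 18.5 − 14 = 4.5.

4.5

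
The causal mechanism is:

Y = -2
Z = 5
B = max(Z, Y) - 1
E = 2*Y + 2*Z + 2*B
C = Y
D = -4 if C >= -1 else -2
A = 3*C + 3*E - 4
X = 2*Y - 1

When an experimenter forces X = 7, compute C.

do(X=7) replaces the equation X = 2*Y - 1 with the constant X = 7.
C is not downstream of the intervention, so its value is determined by the original equations.
C = Y  [with Y=-2]  = -2

-2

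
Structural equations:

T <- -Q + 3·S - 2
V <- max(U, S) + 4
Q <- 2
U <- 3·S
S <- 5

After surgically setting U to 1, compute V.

do(U=1) replaces the equation U <- 3·S with the constant U = 1.
V = max(U, S) + 4  [with U=1, S=5]  = 9

9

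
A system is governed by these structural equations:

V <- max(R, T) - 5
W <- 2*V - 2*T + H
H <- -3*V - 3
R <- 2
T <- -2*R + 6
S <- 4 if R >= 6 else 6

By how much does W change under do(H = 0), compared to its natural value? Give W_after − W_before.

The intervention breaks the incoming arrows to H: H <- -3*V - 3 no longer applies, and H = 0.
T = -2*R + 6  [with R=2]  = 2
V = max(R, T) - 5  [with R=2, T=2]  = -3
W = 2*V - 2*T + H  [with V=-3, T=2, H=0]  = -10
Without intervention: T = -2*R + 6  [with R=2]  = 2; V = max(R, T) - 5  [with R=2, T=2]  = -3; H = -3*V - 3  [with V=-3]  = 6; W = 2*V - 2*T + H  [with V=-3, T=2, H=6]  = -4.
Change = -10 − (-4) = -6.

-6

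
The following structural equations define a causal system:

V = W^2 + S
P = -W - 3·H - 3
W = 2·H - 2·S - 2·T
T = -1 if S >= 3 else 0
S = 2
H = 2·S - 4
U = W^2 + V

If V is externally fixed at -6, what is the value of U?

10

Intervening sets V = -6 and removes its equation (V = W^2 + S).
H = 2·S - 4  [with S=2]  = 0
T = -1 if S >= 3 else 0  [with S=2]  = 0
W = 2·H - 2·S - 2·T  [with H=0, S=2, T=0]  = -4
U = W^2 + V  [with W=-4, V=-6]  = 10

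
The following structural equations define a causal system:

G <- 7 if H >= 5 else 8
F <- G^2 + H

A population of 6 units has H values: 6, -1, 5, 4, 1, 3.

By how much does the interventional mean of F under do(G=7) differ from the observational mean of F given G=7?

The intervention sets G=7 in all 6 units regardless of H. Recomputing F per unit gives 55, 48, 54, 53, 50, 52; average 52.
Observing G=7 restricts to units where G's equation naturally yields 7: H ∈ {6, 5}. In that subpopulation F = 55, 54, mean 54.5.
Difference = 52 − 54.5 = -2.5.

-2.5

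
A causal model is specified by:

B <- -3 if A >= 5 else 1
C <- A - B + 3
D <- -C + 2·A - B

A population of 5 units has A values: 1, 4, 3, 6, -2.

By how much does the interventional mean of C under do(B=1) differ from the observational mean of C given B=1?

0.9

Under do(B=1), B's equation is replaced by B=1 for every unit. Per-unit C: 3, 6, 5, 8, 0. Mean = 4.4.
E[C|B=1] averages over only the 4 units with B=1 (A = 1, 4, 3, -2): C = 3, 6, 5, 0, mean 3.5.
Difference = 4.4 − 3.5 = 0.9.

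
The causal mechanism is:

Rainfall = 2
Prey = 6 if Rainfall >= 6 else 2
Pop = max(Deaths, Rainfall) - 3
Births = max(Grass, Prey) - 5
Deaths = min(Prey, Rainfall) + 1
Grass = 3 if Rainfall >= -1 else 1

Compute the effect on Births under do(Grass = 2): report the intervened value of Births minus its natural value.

Under do(Grass=2), the mechanism Grass = 3 if Rainfall >= -1 else 1 is discarded; Grass is fixed at 2.
Prey = 6 if Rainfall >= 6 else 2  [with Rainfall=2]  = 2
Births = max(Grass, Prey) - 5  [with Grass=2, Prey=2]  = -3
Without intervention: Grass = 3 if Rainfall >= -1 else 1  [with Rainfall=2]  = 3; Prey = 6 if Rainfall >= 6 else 2  [with Rainfall=2]  = 2; Births = max(Grass, Prey) - 5  [with Grass=3, Prey=2]  = -2.
Change = -3 − (-2) = -1.

-1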